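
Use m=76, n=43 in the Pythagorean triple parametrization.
(3927, 6536, 7625)

Euclid's formula: a = m² - n², b = 2mn, c = m² + n²
m = 76, n = 43
a = 76² - 43² = 5776 - 1849 = 3927
b = 2 × 76 × 43 = 6536
c = 76² + 43² = 5776 + 1849 = 7625
Verification: 3927² + 6536² = 15421329 + 42719296 = 58140625 = 7625² ✓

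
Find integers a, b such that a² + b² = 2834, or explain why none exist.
5² + 53² (a=5, b=53)

Factorization: 2834 = 2 × 13 × 109
By Fermat: n is sum of two squares iff every prime p ≡ 3 (mod 4) appears to even power.
All primes ≡ 3 (mod 4) appear to even power.
Search a = 0, 1, 2, … for 2834 - a² a perfect square: first hit at a = 5: 2834 - 25 = 2809 = 53².
2834 = 5² + 53² = 25 + 2809 ✓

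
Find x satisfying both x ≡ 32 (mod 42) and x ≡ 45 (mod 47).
1502

Using Chinese Remainder Theorem:
M = 42 × 47 = 1974
M1 = 47, M2 = 42
y1 = 47^(-1) mod 42 = 17
y2 = 42^(-1) mod 47 = 28
x = (32×47×17 + 45×42×28) mod 1974 = 1502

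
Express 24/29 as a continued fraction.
[0; 1, 4, 1, 4]

Euclidean algorithm steps:
24 = 0 × 29 + 24
29 = 1 × 24 + 5
24 = 4 × 5 + 4
5 = 1 × 4 + 1
4 = 4 × 1 + 0
Continued fraction: [0; 1, 4, 1, 4]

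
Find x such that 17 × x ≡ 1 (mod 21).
5

gcd(17, 21) = 1, so the inverse exists.
Extended Euclidean algorithm on (21, 17):
21 = 1 × 17 + 4  ⟹  4 = (1)·21 + (-1)·17
17 = 4 × 4 + 1  ⟹  1 = (-4)·21 + (5)·17
So (5)·17 ≡ 1 (mod 21), i.e. 17^(-1) ≡ 5 (mod 21).
Check: 17 × 5 = 85 ≡ 1 (mod 21)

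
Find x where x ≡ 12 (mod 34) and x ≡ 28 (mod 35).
658

Using Chinese Remainder Theorem:
M = 34 × 35 = 1190
M1 = 35, M2 = 34
y1 = 35^(-1) mod 34 = 1
y2 = 34^(-1) mod 35 = 34
x = (12×35×1 + 28×34×34) mod 1190 = 658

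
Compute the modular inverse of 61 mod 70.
31

gcd(61, 70) = 1, so the inverse exists.
Extended Euclidean algorithm on (70, 61):
70 = 1 × 61 + 9  ⟹  9 = (1)·70 + (-1)·61
61 = 6 × 9 + 7  ⟹  7 = (-6)·70 + (7)·61
9 = 1 × 7 + 2  ⟹  2 = (7)·70 + (-8)·61
7 = 3 × 2 + 1  ⟹  1 = (-27)·70 + (31)·61
So (31)·61 ≡ 1 (mod 70), i.e. 61^(-1) ≡ 31 (mod 70).
Check: 61 × 31 = 1891 ≡ 1 (mod 70)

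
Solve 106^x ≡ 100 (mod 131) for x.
42

Baby-step giant-step with step n = ⌈√131⌉ = 12.
Baby steps 106^j mod 131 (j:value) for j=0..11: 0:1, 1:106, 2:101, 3:95, 4:114, 5:32, 6:117, 7:88, 8:27, 9:111, 10:107, 11:76.
Giant-step multiplier: 106^(-12) ≡ 106^(130-12) = 106^118 ≡ 129 (mod 131).
Giant steps γ_i = 100·129^i mod 131: γ_0=100, γ_1=62, γ_2=7, γ_3=117 (in table at j=6).
x = i·n + j = 3·12 + 6 = 42.
Check: 106^42 ≡ 100 (mod 131).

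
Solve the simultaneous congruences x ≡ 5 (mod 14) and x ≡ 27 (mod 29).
201

Using Chinese Remainder Theorem:
M = 14 × 29 = 406
M1 = 29, M2 = 14
y1 = 29^(-1) mod 14 = 1
y2 = 14^(-1) mod 29 = 27
x = (5×29×1 + 27×14×27) mod 406 = 201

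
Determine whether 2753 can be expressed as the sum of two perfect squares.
7² + 52² (a=7, b=52)

Factorization: 2753 = 2753
By Fermat: n is sum of two squares iff every prime p ≡ 3 (mod 4) appears to even power.
All primes ≡ 3 (mod 4) appear to even power.
Search a = 0, 1, 2, … for 2753 - a² a perfect square: first hit at a = 7: 2753 - 49 = 2704 = 52².
2753 = 7² + 52² = 49 + 2704 ✓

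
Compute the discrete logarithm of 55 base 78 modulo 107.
27

Baby-step giant-step with step n = ⌈√107⌉ = 11.
Baby steps 78^j mod 107 (j:value) for j=0..10: 0:1, 1:78, 2:92, 3:7, 4:11, 5:2, 6:49, 7:77, 8:14, 9:22, 10:4.
Giant-step multiplier: 78^(-11) ≡ 78^(106-11) = 78^95 ≡ 95 (mod 107).
Giant steps γ_i = 55·95^i mod 107: γ_0=55, γ_1=89, γ_2=2 (in table at j=5).
x = i·n + j = 2·11 + 5 = 27.
Check: 78^27 ≡ 55 (mod 107).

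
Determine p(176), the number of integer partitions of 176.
476715857290

p(n) counts ways to write n as a sum of positive integers (order ignored).
Euler's pentagonal recurrence: p(k) = p(k-1) + p(k-2) - p(k-5) - p(k-7) + p(k-12) + p(k-15) - ... (offsets j(3j∓1)/2, signs ++--, p(0)=1, p(<0)=0).
DP table for k = 0..175: p(0)=1, p(1)=1, p(2)=2, p(3)=3, p(4)=5, p(5)=7, p(6)=11, p(7)=15, p(8)=22, p(9)=30, p(10)=42, p(11)=56, p(12)=77, p(13)=101, p(14)=135, p(15)=176, p(16)=231, p(17)=297, p(18)=385, p(19)=490, p(20)=627, p(21)=792, p(22)=1002, p(23)=1255, p(24)=1575, p(25)=1958, p(26)=2436, p(27)=3010, p(28)=3718, p(29)=4565, p(30)=5604, p(31)=6842, p(32)=8349, p(33)=10143, p(34)=12310, p(35)=14883, p(36)=17977, p(37)=21637, p(38)=26015, p(39)=31185, p(40)=37338, p(41)=44583, p(42)=53174, p(43)=63261, p(44)=75175, p(45)=89134, p(46)=105558, p(47)=124754, p(48)=147273, p(49)=173525, p(50)=204226, p(51)=239943, p(52)=281589, p(53)=329931, p(54)=386155, p(55)=451276, p(56)=526823, p(57)=614154, p(58)=715220, p(59)=831820, p(60)=966467, p(61)=1121505, p(62)=1300156, p(63)=1505499, p(64)=1741630, p(65)=2012558, p(66)=2323520, p(67)=2679689, p(68)=3087735, p(69)=3554345, p(70)=4087968, p(71)=4697205, p(72)=5392783, p(73)=6185689, p(74)=7089500, p(75)=8118264, p(76)=9289091, p(77)=10619863, p(78)=12132164, p(79)=13848650, p(80)=15796476, p(81)=18004327, p(82)=20506255, p(83)=23338469, p(84)=26543660, p(85)=30167357, p(86)=34262962, p(87)=38887673, p(88)=44108109, p(89)=49995925, p(90)=56634173, p(91)=64112359, p(92)=72533807, p(93)=82010177, p(94)=92669720, p(95)=104651419, p(96)=118114304, p(97)=133230930, p(98)=150198136, p(99)=169229875, p(100)=190569292, p(101)=214481126, p(102)=241265379, p(103)=271248950, p(104)=304801365, p(105)=342325709, p(106)=384276336, p(107)=431149389, p(108)=483502844, p(109)=541946240, p(110)=607163746, p(111)=679903203, p(112)=761002156, p(113)=851376628, p(114)=952050665, p(115)=1064144451, p(116)=1188908248, p(117)=1327710076, p(118)=1482074143, p(119)=1653668665, p(120)=1844349560, p(121)=2056148051, p(122)=2291320912, p(123)=2552338241, p(124)=2841940500, p(125)=3163127352, p(126)=3519222692, p(127)=3913864295, p(128)=4351078600, p(129)=4835271870, p(130)=5371315400, p(131)=5964539504, p(132)=6620830889, p(133)=7346629512, p(134)=8149040695, p(135)=9035836076, p(136)=10015581680, p(137)=11097645016, p(138)=12292341831, p(139)=13610949895, p(140)=15065878135, p(141)=16670689208, p(142)=18440293320, p(143)=20390982757, p(144)=22540654445, p(145)=24908858009, p(146)=27517052599, p(147)=30388671978, p(148)=33549419497, p(149)=37027355200, p(150)=40853235313, p(151)=45060624582, p(152)=49686288421, p(153)=54770336324, p(154)=60356673280, p(155)=66493182097, p(156)=73232243759, p(157)=80630964769, p(158)=88751778802, p(159)=97662728555, p(160)=107438159466, p(161)=118159068427, p(162)=129913904637, p(163)=142798995930, p(164)=156919475295, p(165)=172389800255, p(166)=189334822579, p(167)=207890420102, p(168)=228204732751, p(169)=250438925115, p(170)=274768617130, p(171)=301384802048, p(172)=330495499613, p(173)=362326859895, p(174)=397125074750, p(175)=435157697830.
Final step: p(176) = p(175) + p(174) - p(171) - p(169) + p(164) + p(161) - p(154) - p(150) + p(141) + p(136) - p(125) - p(119) + p(106) + p(99) - p(84) - p(76) + p(59) + p(50) - p(31) - p(21) + p(0)
= 435157697830 + 397125074750 - 301384802048 - 250438925115 + 156919475295 + 118159068427 - 60356673280 - 40853235313 + 16670689208 + 10015581680 - 3163127352 - 1653668665 + 384276336 + 169229875 - 26543660 - 9289091 + 831820 + 204226 - 6842 - 792 + 1
= 476715857290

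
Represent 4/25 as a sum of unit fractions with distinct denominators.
1/7 + 1/59 + 1/5163 + 1/53307975

Greedy algorithm:
4/25: ceiling(25/4) = 7, use 1/7
3/175: ceiling(175/3) = 59, use 1/59
2/10325: ceiling(10325/2) = 5163, use 1/5163
1/53307975: ceiling(53307975/1) = 53307975, use 1/53307975
Result: 4/25 = 1/7 + 1/59 + 1/5163 + 1/53307975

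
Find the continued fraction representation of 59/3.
[19; 1, 2]

Euclidean algorithm steps:
59 = 19 × 3 + 2
3 = 1 × 2 + 1
2 = 2 × 1 + 0
Continued fraction: [19; 1, 2]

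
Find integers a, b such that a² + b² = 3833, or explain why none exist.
32² + 53² (a=32, b=53)

Factorization: 3833 = 3833
By Fermat: n is sum of two squares iff every prime p ≡ 3 (mod 4) appears to even power.
All primes ≡ 3 (mod 4) appear to even power.
Search a = 0, 1, 2, … for 3833 - a² a perfect square: first hit at a = 32: 3833 - 1024 = 2809 = 53².
3833 = 32² + 53² = 1024 + 2809 ✓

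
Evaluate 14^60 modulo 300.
76

Repeated squaring. Binary of 60 = 111100.
14^1 ≡ 14 (mod 300); 14^2 ≡ 196 (mod 300); 14^4 ≡ 16 (mod 300); 14^8 ≡ 256 (mod 300); 14^16 ≡ 136 (mod 300); 14^32 ≡ 196 (mod 300)
14^60 = 14^4 × 14^8 × 14^16 × 14^32 ≡ 76 (mod 300)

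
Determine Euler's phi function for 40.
16

40 = 2^3 × 5
φ(n) = n × ∏(1 - 1/p) for each prime p dividing n
φ(40) = 40 × (1 - 1/2) × (1 - 1/5) = 16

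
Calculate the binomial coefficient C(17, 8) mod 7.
6

Using Lucas' theorem:
Write n=17 and k=8 in base 7:
n in base 7: [2, 3]
k in base 7: [1, 1]
C(17,8) mod 7 = ∏ C(n_i, k_i) mod 7
Digit binomials (mod 7): C(2,1) = 2; C(3,1) = 3
Product: 2 × 3 = 6 ≡ 6 (mod 7)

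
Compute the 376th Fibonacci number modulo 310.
57

Matrix identity: Q^n = [[F_(n+1), F_n], [F_n, F_(n-1)]] with Q = [[1,1],[1,0]].
n = 376 = 101111000₂. Square-and-multiply, entries mod 310:
Q^1 = [[1,1],[1,0]]
Q^2 = (Q^1)² = [[2,1],[1,1]]
Q^5 = (Q^2)²·Q = [[8,5],[5,3]]
Q^11 = (Q^5)²·Q = [[144,89],[89,55]]
Q^23 = (Q^11)²·Q = [[178,137],[137,41]]
Q^47 = (Q^23)²·Q = [[166,233],[233,243]]
Q^94 = (Q^47)² = [[5,127],[127,188]]
Q^188 = (Q^94)² = [[34,21],[21,13]]
Q^376 = (Q^188)² = [[47,57],[57,300]]
F_376 mod 310 = Q^376[0][1] = 57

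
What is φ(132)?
40

132 = 2^2 × 3 × 11
φ(n) = n × ∏(1 - 1/p) for each prime p dividing n
φ(132) = 132 × (1 - 1/2) × (1 - 1/3) × (1 - 1/11) = 40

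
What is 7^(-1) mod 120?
103

gcd(7, 120) = 1, so the inverse exists.
Extended Euclidean algorithm on (120, 7):
120 = 17 × 7 + 1  ⟹  1 = (1)·120 + (-17)·7
So (-17)·7 ≡ 1 (mod 120), i.e. 7^(-1) ≡ -17 ≡ 103 (mod 120).
Check: 7 × 103 = 721 ≡ 1 (mod 120)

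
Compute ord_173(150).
86

173 is prime, so ord(150) divides φ(173) = 172.
Divisors of 172: 1, 2, 4, 43, 86, 172.
Repeated squaring: 150^1 ≡ 150, 150^2 ≡ 10, 150^4 ≡ 100, 150^8 ≡ 139, 150^16 ≡ 118, 150^32 ≡ 84, 150^64 ≡ 136, 150^128 ≡ 158 (mod 173).
Test 150^d mod 173 for each divisor d in increasing order:
150^1 ≡ 150
150^2 ≡ 10
150^4 ≡ 100
150^43 = 150^32·150^8·150^2·150^1 ≡ 172
150^86 = 150^64·150^16·150^4·150^2 ≡ 1  ← first divisor giving 1
The order is 86.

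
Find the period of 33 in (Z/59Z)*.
58

59 is prime, so ord(33) divides φ(59) = 58.
Divisors of 58: 1, 2, 29, 58.
Repeated squaring: 33^1 ≡ 33, 33^2 ≡ 27, 33^4 ≡ 21, 33^8 ≡ 28, 33^16 ≡ 17, 33^32 ≡ 53 (mod 59).
Test 33^d mod 59 for each divisor d in increasing order:
33^1 ≡ 33
33^2 ≡ 27
33^29 = 33^16·33^8·33^4·33^1 ≡ 58
33^58 = 33^32·33^16·33^8·33^2 ≡ 1  ← first divisor giving 1
The order is 58.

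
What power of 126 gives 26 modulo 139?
125

Baby-step giant-step with step n = ⌈√139⌉ = 12.
Baby steps 126^j mod 139 (j:value) for j=0..11: 0:1, 1:126, 2:30, 3:27, 4:66, 5:115, 6:34, 7:114, 8:47, 9:84, 10:20, 11:18.
Giant-step multiplier: 126^(-12) ≡ 126^(138-12) = 126^126 ≡ 79 (mod 139).
Giant steps γ_i = 26·79^i mod 139: γ_0=26, γ_1=108, γ_2=53, γ_3=17, γ_4=92, γ_5=40, γ_6=102, γ_7=135, γ_8=101, γ_9=56, γ_10=115 (in table at j=5).
x = i·n + j = 10·12 + 5 = 125.
Check: 126^125 ≡ 26 (mod 139).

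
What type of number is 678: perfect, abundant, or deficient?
abundant

Proper divisors of 678: sum = 1 + 2 + 3 + 6 + 113 + 226 + 339 = 690
Since 690 > 678, 678 is abundant.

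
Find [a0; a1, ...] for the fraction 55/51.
[1; 12, 1, 3]

Euclidean algorithm steps:
55 = 1 × 51 + 4
51 = 12 × 4 + 3
4 = 1 × 3 + 1
3 = 3 × 1 + 0
Continued fraction: [1; 12, 1, 3]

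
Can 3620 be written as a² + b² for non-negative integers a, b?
16² + 58² (a=16, b=58)

Factorization: 3620 = 2^2 × 5 × 181
By Fermat: n is sum of two squares iff every prime p ≡ 3 (mod 4) appears to even power.
All primes ≡ 3 (mod 4) appear to even power.
Search a = 0, 1, 2, … for 3620 - a² a perfect square: first hit at a = 16: 3620 - 256 = 3364 = 58².
3620 = 16² + 58² = 256 + 3364 ✓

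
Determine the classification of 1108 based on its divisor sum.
deficient

Proper divisors of 1108: sum = 1 + 2 + 4 + 277 + 554 = 838
Since 838 < 1108, 1108 is deficient.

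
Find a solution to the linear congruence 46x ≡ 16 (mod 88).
x ≡ 8 (mod 44)

gcd(46, 88) = 2, which divides 16, so solutions exist.
Divide through by 2: 23x ≡ 8 (mod 44).
Find 23^(-1) mod 44 by the extended Euclidean algorithm:
44 = 1 × 23 + 21  ⟹  21 = (1)·44 + (-1)·23
23 = 1 × 21 + 2  ⟹  2 = (-1)·44 + (2)·23
21 = 10 × 2 + 1  ⟹  1 = (11)·44 + (-21)·23
So (-21)·23 ≡ 1 (mod 44), i.e. 23^(-1) ≡ -21 ≡ 23 (mod 44).
x ≡ 23 × 8 = 184 ≡ 8 (mod 44).
Check: 46 × 8 = 368 ≡ 16 (mod 88).
x ≡ 8 (mod 44), giving 2 solutions mod 88.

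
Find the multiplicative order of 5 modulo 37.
36

37 is prime, so ord(5) divides φ(37) = 36.
Divisors of 36: 1, 2, 3, 4, 6, 9, 12, 18, 36.
Repeated squaring: 5^1 ≡ 5, 5^2 ≡ 25, 5^4 ≡ 33, 5^8 ≡ 16, 5^16 ≡ 34, 5^32 ≡ 9 (mod 37).
Test 5^d mod 37 for each divisor d in increasing order:
5^1 ≡ 5
5^2 ≡ 25
5^3 = 5^2·5^1 ≡ 14
5^4 ≡ 33
5^6 = 5^4·5^2 ≡ 11
5^9 = 5^8·5^1 ≡ 6
5^12 = 5^8·5^4 ≡ 10
5^18 = 5^16·5^2 ≡ 36
5^36 = 5^32·5^4 ≡ 1  ← first divisor giving 1
The order is 36.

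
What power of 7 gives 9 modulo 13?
4

Baby-step giant-step with step n = ⌈√13⌉ = 4.
Baby steps 7^j mod 13 (j:value) for j=0..3: 0:1, 1:7, 2:10, 3:5.
Giant-step multiplier: 7^(-4) ≡ 7^(12-4) = 7^8 ≡ 3 (mod 13).
Giant steps γ_i = 9·3^i mod 13: γ_0=9, γ_1=1 (in table at j=0).
x = i·n + j = 1·4 + 0 = 4.
Check: 7^4 ≡ 9 (mod 13).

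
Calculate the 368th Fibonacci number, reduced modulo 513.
21

Matrix identity: Q^n = [[F_(n+1), F_n], [F_n, F_(n-1)]] with Q = [[1,1],[1,0]].
n = 368 = 101110000₂. Square-and-multiply, entries mod 513:
Q^1 = [[1,1],[1,0]]
Q^2 = (Q^1)² = [[2,1],[1,1]]
Q^5 = (Q^2)²·Q = [[8,5],[5,3]]
Q^11 = (Q^5)²·Q = [[144,89],[89,55]]
Q^23 = (Q^11)²·Q = [[198,442],[442,269]]
Q^46 = (Q^23)² = [[127,188],[188,452]]
Q^92 = (Q^46)² = [[173,96],[96,77]]
Q^184 = (Q^92)² = [[157,402],[402,268]]
Q^368 = (Q^184)² = [[34,21],[21,13]]
F_368 mod 513 = Q^368[0][1] = 21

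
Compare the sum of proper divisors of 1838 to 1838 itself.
deficient

Proper divisors of 1838: sum = 1 + 2 + 919 = 922
Since 922 < 1838, 1838 is deficient.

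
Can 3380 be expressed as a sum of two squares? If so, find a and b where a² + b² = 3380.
4² + 58² (a=4, b=58)

Factorization: 3380 = 2^2 × 5 × 13^2
By Fermat: n is sum of two squares iff every prime p ≡ 3 (mod 4) appears to even power.
All primes ≡ 3 (mod 4) appear to even power.
Search a = 0, 1, 2, … for 3380 - a² a perfect square: first hit at a = 4: 3380 - 16 = 3364 = 58².
3380 = 4² + 58² = 16 + 3364 ✓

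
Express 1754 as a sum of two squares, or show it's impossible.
23² + 35² (a=23, b=35)

Factorization: 1754 = 2 × 877
By Fermat: n is sum of two squares iff every prime p ≡ 3 (mod 4) appears to even power.
All primes ≡ 3 (mod 4) appear to even power.
Search a = 0, 1, 2, … for 1754 - a² a perfect square: first hit at a = 23: 1754 - 529 = 1225 = 35².
1754 = 23² + 35² = 529 + 1225 ✓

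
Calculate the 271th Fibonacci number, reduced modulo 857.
453

Matrix identity: Q^n = [[F_(n+1), F_n], [F_n, F_(n-1)]] with Q = [[1,1],[1,0]].
n = 271 = 100001111₂. Square-and-multiply, entries mod 857:
Q^1 = [[1,1],[1,0]]
Q^2 = (Q^1)² = [[2,1],[1,1]]
Q^4 = (Q^2)² = [[5,3],[3,2]]
Q^8 = (Q^4)² = [[34,21],[21,13]]
Q^16 = (Q^8)² = [[740,130],[130,610]]
Q^33 = (Q^16)²·Q = [[409,594],[594,672]]
Q^67 = (Q^33)²·Q = [[139,775],[775,221]]
Q^135 = (Q^67)²·Q = [[810,335],[335,475]]
Q^271 = (Q^135)²·Q = [[714,453],[453,261]]
F_271 mod 857 = Q^271[0][1] = 453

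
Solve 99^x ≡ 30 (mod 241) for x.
150

Baby-step giant-step with step n = ⌈√241⌉ = 16.
Baby steps 99^j mod 241 (j:value) for j=0..15: 0:1, 1:99, 2:161, 3:33, 4:134, 5:11, 6:125, 7:84, 8:122, 9:28, 10:121, 11:170, 12:201, 13:137, 14:67, 15:126.
Giant-step multiplier: 99^(-16) ≡ 99^(240-16) = 99^224 ≡ 54 (mod 241).
Giant steps γ_i = 30·54^i mod 241: γ_0=30, γ_1=174, γ_2=238, γ_3=79, γ_4=169, γ_5=209, γ_6=200, γ_7=196, γ_8=221, γ_9=125 (in table at j=6).
x = i·n + j = 9·16 + 6 = 150.
Check: 99^150 ≡ 30 (mod 241).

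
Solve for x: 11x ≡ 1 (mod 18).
5

gcd(11, 18) = 1, so the inverse exists.
Extended Euclidean algorithm on (18, 11):
18 = 1 × 11 + 7  ⟹  7 = (1)·18 + (-1)·11
11 = 1 × 7 + 4  ⟹  4 = (-1)·18 + (2)·11
7 = 1 × 4 + 3  ⟹  3 = (2)·18 + (-3)·11
4 = 1 × 3 + 1  ⟹  1 = (-3)·18 + (5)·11
So (5)·11 ≡ 1 (mod 18), i.e. 11^(-1) ≡ 5 (mod 18).
Check: 11 × 5 = 55 ≡ 1 (mod 18)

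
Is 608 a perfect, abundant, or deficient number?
abundant

Proper divisors of 608: sum = 1 + 2 + 4 + 8 + 16 + 19 + 32 + 38 + 76 + 152 + 304 = 652
Since 652 > 608, 608 is abundant.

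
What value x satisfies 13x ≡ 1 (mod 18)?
7

gcd(13, 18) = 1, so the inverse exists.
Extended Euclidean algorithm on (18, 13):
18 = 1 × 13 + 5  ⟹  5 = (1)·18 + (-1)·13
13 = 2 × 5 + 3  ⟹  3 = (-2)·18 + (3)·13
5 = 1 × 3 + 2  ⟹  2 = (3)·18 + (-4)·13
3 = 1 × 2 + 1  ⟹  1 = (-5)·18 + (7)·13
So (7)·13 ≡ 1 (mod 18), i.e. 13^(-1) ≡ 7 (mod 18).
Check: 13 × 7 = 91 ≡ 1 (mod 18)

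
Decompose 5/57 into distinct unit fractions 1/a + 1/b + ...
1/12 + 1/228

Greedy algorithm:
5/57: ceiling(57/5) = 12, use 1/12
1/228: ceiling(228/1) = 228, use 1/228
Result: 5/57 = 1/12 + 1/228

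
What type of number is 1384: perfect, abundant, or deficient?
deficient

Proper divisors of 1384: sum = 1 + 2 + 4 + 8 + 173 + 346 + 692 = 1226
Since 1226 < 1384, 1384 is deficient.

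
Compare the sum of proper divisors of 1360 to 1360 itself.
abundant

Proper divisors of 1360: sum = 1 + 2 + 4 + 5 + 8 + 10 + 16 + 17 + ... + 170 + 272 + 340 + 680 (19 divisors) = 1988
Since 1988 > 1360, 1360 is abundant.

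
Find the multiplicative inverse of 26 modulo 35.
31

gcd(26, 35) = 1, so the inverse exists.
Extended Euclidean algorithm on (35, 26):
35 = 1 × 26 + 9  ⟹  9 = (1)·35 + (-1)·26
26 = 2 × 9 + 8  ⟹  8 = (-2)·35 + (3)·26
9 = 1 × 8 + 1  ⟹  1 = (3)·35 + (-4)·26
So (-4)·26 ≡ 1 (mod 35), i.e. 26^(-1) ≡ -4 ≡ 31 (mod 35).
Check: 26 × 31 = 806 ≡ 1 (mod 35)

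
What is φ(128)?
64

128 = 2^7
φ(n) = n × ∏(1 - 1/p) for each prime p dividing n
φ(128) = 128 × (1 - 1/2) = 64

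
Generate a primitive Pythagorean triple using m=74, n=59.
(1995, 8732, 8957)

Euclid's formula: a = m² - n², b = 2mn, c = m² + n²
m = 74, n = 59
a = 74² - 59² = 5476 - 3481 = 1995
b = 2 × 74 × 59 = 8732
c = 74² + 59² = 5476 + 3481 = 8957
Verification: 1995² + 8732² = 3980025 + 76247824 = 80227849 = 8957² ✓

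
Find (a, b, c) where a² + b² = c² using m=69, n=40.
(3161, 5520, 6361)

Euclid's formula: a = m² - n², b = 2mn, c = m² + n²
m = 69, n = 40
a = 69² - 40² = 4761 - 1600 = 3161
b = 2 × 69 × 40 = 5520
c = 69² + 40² = 4761 + 1600 = 6361
Verification: 3161² + 5520² = 9991921 + 30470400 = 40462321 = 6361² ✓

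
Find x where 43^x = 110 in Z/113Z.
87

Baby-step giant-step with step n = ⌈√113⌉ = 11.
Baby steps 43^j mod 113 (j:value) for j=0..10: 0:1, 1:43, 2:41, 3:68, 4:99, 5:76, 6:104, 7:65, 8:83, 9:66, 10:13.
Giant-step multiplier: 43^(-11) ≡ 43^(112-11) = 43^101 ≡ 94 (mod 113).
Giant steps γ_i = 110·94^i mod 113: γ_0=110, γ_1=57, γ_2=47, γ_3=11, γ_4=17, γ_5=16, γ_6=35, γ_7=13 (in table at j=10).
x = i·n + j = 7·11 + 10 = 87.
Check: 43^87 ≡ 110 (mod 113).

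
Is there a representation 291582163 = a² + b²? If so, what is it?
Not possible

Factorization: 291582163 = 37 × 199^3
By Fermat: n is sum of two squares iff every prime p ≡ 3 (mod 4) appears to even power.
Prime(s) ≡ 3 (mod 4) with odd exponent: [(199, 3)]
Therefore 291582163 cannot be expressed as a² + b².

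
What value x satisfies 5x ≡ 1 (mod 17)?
7

gcd(5, 17) = 1, so the inverse exists.
Extended Euclidean algorithm on (17, 5):
17 = 3 × 5 + 2  ⟹  2 = (1)·17 + (-3)·5
5 = 2 × 2 + 1  ⟹  1 = (-2)·17 + (7)·5
So (7)·5 ≡ 1 (mod 17), i.e. 5^(-1) ≡ 7 (mod 17).
Check: 5 × 7 = 35 ≡ 1 (mod 17)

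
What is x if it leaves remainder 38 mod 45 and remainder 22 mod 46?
758

Using Chinese Remainder Theorem:
M = 45 × 46 = 2070
M1 = 46, M2 = 45
y1 = 46^(-1) mod 45 = 1
y2 = 45^(-1) mod 46 = 45
x = (38×46×1 + 22×45×45) mod 2070 = 758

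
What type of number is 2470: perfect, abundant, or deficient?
abundant

Proper divisors of 2470: sum = 1 + 2 + 5 + 10 + 13 + 19 + 26 + 38 + 65 + 95 + 130 + 190 + 247 + 494 + 1235 = 2570
Since 2570 > 2470, 2470 is abundant.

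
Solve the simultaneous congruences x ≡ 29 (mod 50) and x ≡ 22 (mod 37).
429

Using Chinese Remainder Theorem:
M = 50 × 37 = 1850
M1 = 37, M2 = 50
y1 = 37^(-1) mod 50 = 23
y2 = 50^(-1) mod 37 = 20
x = (29×37×23 + 22×50×20) mod 1850 = 429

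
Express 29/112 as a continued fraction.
[0; 3, 1, 6, 4]

Euclidean algorithm steps:
29 = 0 × 112 + 29
112 = 3 × 29 + 25
29 = 1 × 25 + 4
25 = 6 × 4 + 1
4 = 4 × 1 + 0
Continued fraction: [0; 3, 1, 6, 4]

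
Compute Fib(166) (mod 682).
305

Matrix identity: Q^n = [[F_(n+1), F_n], [F_n, F_(n-1)]] with Q = [[1,1],[1,0]].
n = 166 = 10100110₂. Square-and-multiply, entries mod 682:
Q^1 = [[1,1],[1,0]]
Q^2 = (Q^1)² = [[2,1],[1,1]]
Q^5 = (Q^2)²·Q = [[8,5],[5,3]]
Q^10 = (Q^5)² = [[89,55],[55,34]]
Q^20 = (Q^10)² = [[34,627],[627,89]]
Q^41 = (Q^20)²·Q = [[144,89],[89,55]]
Q^83 = (Q^41)²·Q = [[674,13],[13,661]]
Q^166 = (Q^83)² = [[233,305],[305,610]]
F_166 mod 682 = Q^166[0][1] = 305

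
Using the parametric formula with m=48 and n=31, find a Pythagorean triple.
(1343, 2976, 3265)

Euclid's formula: a = m² - n², b = 2mn, c = m² + n²
m = 48, n = 31
a = 48² - 31² = 2304 - 961 = 1343
b = 2 × 48 × 31 = 2976
c = 48² + 31² = 2304 + 961 = 3265
Verification: 1343² + 2976² = 1803649 + 8856576 = 10660225 = 3265² ✓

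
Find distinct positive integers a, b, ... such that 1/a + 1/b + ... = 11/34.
1/4 + 1/14 + 1/476

Greedy algorithm:
11/34: ceiling(34/11) = 4, use 1/4
5/68: ceiling(68/5) = 14, use 1/14
1/476: ceiling(476/1) = 476, use 1/476
Result: 11/34 = 1/4 + 1/14 + 1/476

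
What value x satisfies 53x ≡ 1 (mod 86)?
13

gcd(53, 86) = 1, so the inverse exists.
Extended Euclidean algorithm on (86, 53):
86 = 1 × 53 + 33  ⟹  33 = (1)·86 + (-1)·53
53 = 1 × 33 + 20  ⟹  20 = (-1)·86 + (2)·53
33 = 1 × 20 + 13  ⟹  13 = (2)·86 + (-3)·53
20 = 1 × 13 + 7  ⟹  7 = (-3)·86 + (5)·53
13 = 1 × 7 + 6  ⟹  6 = (5)·86 + (-8)·53
7 = 1 × 6 + 1  ⟹  1 = (-8)·86 + (13)·53
So (13)·53 ≡ 1 (mod 86), i.e. 53^(-1) ≡ 13 (mod 86).
Check: 53 × 13 = 689 ≡ 1 (mod 86)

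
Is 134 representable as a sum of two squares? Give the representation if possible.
Not possible

Factorization: 134 = 2 × 67
By Fermat: n is sum of two squares iff every prime p ≡ 3 (mod 4) appears to even power.
Prime(s) ≡ 3 (mod 4) with odd exponent: [(67, 1)]
Therefore 134 cannot be expressed as a² + b².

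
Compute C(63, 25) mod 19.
3

Using Lucas' theorem:
Write n=63 and k=25 in base 19:
n in base 19: [3, 6]
k in base 19: [1, 6]
C(63,25) mod 19 = ∏ C(n_i, k_i) mod 19
Digit binomials (mod 19): C(3,1) = 3; C(6,6) = 1
Product: 3 × 1 = 3 ≡ 3 (mod 19)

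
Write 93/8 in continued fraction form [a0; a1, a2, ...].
[11; 1, 1, 1, 2]

Euclidean algorithm steps:
93 = 11 × 8 + 5
8 = 1 × 5 + 3
5 = 1 × 3 + 2
3 = 1 × 2 + 1
2 = 2 × 1 + 0
Continued fraction: [11; 1, 1, 1, 2]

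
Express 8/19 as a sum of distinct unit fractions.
1/3 + 1/12 + 1/228

Greedy algorithm:
8/19: ceiling(19/8) = 3, use 1/3
5/57: ceiling(57/5) = 12, use 1/12
1/228: ceiling(228/1) = 228, use 1/228
Result: 8/19 = 1/3 + 1/12 + 1/228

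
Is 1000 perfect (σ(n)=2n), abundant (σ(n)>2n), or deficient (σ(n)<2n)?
abundant

Proper divisors of 1000: sum = 1 + 2 + 4 + 5 + 8 + 10 + 20 + 25 + 40 + 50 + 100 + 125 + 200 + 250 + 500 = 1340
Since 1340 > 1000, 1000 is abundant.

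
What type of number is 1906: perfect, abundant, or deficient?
deficient

Proper divisors of 1906: sum = 1 + 2 + 953 = 956
Since 956 < 1906, 1906 is deficient.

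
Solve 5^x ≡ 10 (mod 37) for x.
12

Baby-step giant-step with step n = ⌈√37⌉ = 7.
Baby steps 5^j mod 37 (j:value) for j=0..6: 0:1, 1:5, 2:25, 3:14, 4:33, 5:17, 6:11.
Giant-step multiplier: 5^(-7) ≡ 5^(36-7) = 5^29 ≡ 35 (mod 37).
Giant steps γ_i = 10·35^i mod 37: γ_0=10, γ_1=17 (in table at j=5).
x = i·n + j = 1·7 + 5 = 12.
Check: 5^12 ≡ 10 (mod 37).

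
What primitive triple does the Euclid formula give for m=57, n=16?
(2993, 1824, 3505)

Euclid's formula: a = m² - n², b = 2mn, c = m² + n²
m = 57, n = 16
a = 57² - 16² = 3249 - 256 = 2993
b = 2 × 57 × 16 = 1824
c = 57² + 16² = 3249 + 256 = 3505
Verification: 2993² + 1824² = 8958049 + 3326976 = 12285025 = 3505² ✓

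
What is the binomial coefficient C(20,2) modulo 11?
3

Using Lucas' theorem:
Write n=20 and k=2 in base 11:
n in base 11: [1, 9]
k in base 11: [0, 2]
C(20,2) mod 11 = ∏ C(n_i, k_i) mod 11
Digit binomials (mod 11): C(1,0) = 1; C(9,2) = 36 ≡ 3
Product: 1 × 3 = 3 ≡ 3 (mod 11)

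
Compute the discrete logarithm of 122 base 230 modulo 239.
142

Baby-step giant-step with step n = ⌈√239⌉ = 16.
Baby steps 230^j mod 239 (j:value) for j=0..15: 0:1, 1:230, 2:81, 3:227, 4:108, 5:223, 6:144, 7:138, 8:192, 9:184, 10:17, 11:86, 12:182, 13:35, 14:163, 15:206.
Giant-step multiplier: 230^(-16) ≡ 230^(238-16) = 230^222 ≡ 136 (mod 239).
Giant steps γ_i = 122·136^i mod 239: γ_0=122, γ_1=101, γ_2=113, γ_3=72, γ_4=232, γ_5=4, γ_6=66, γ_7=133, γ_8=163 (in table at j=14).
x = i·n + j = 8·16 + 14 = 142.
Check: 230^142 ≡ 122 (mod 239).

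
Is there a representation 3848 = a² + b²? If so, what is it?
2² + 62² (a=2, b=62)

Factorization: 3848 = 2^3 × 13 × 37
By Fermat: n is sum of two squares iff every prime p ≡ 3 (mod 4) appears to even power.
All primes ≡ 3 (mod 4) appear to even power.
Search a = 0, 1, 2, … for 3848 - a² a perfect square: first hit at a = 2: 3848 - 4 = 3844 = 62².
3848 = 2² + 62² = 4 + 3844 ✓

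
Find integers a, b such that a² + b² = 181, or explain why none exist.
9² + 10² (a=9, b=10)

Factorization: 181 = 181
By Fermat: n is sum of two squares iff every prime p ≡ 3 (mod 4) appears to even power.
All primes ≡ 3 (mod 4) appear to even power.
Search a = 0, 1, 2, … for 181 - a² a perfect square: first hit at a = 9: 181 - 81 = 100 = 10².
181 = 9² + 10² = 81 + 100 ✓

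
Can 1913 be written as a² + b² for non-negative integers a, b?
8² + 43² (a=8, b=43)

Factorization: 1913 = 1913
By Fermat: n is sum of two squares iff every prime p ≡ 3 (mod 4) appears to even power.
All primes ≡ 3 (mod 4) appear to even power.
Search a = 0, 1, 2, … for 1913 - a² a perfect square: first hit at a = 8: 1913 - 64 = 1849 = 43².
1913 = 8² + 43² = 64 + 1849 ✓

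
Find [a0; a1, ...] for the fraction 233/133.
[1; 1, 3, 33]

Euclidean algorithm steps:
233 = 1 × 133 + 100
133 = 1 × 100 + 33
100 = 3 × 33 + 1
33 = 33 × 1 + 0
Continued fraction: [1; 1, 3, 33]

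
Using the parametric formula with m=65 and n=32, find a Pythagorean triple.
(3201, 4160, 5249)

Euclid's formula: a = m² - n², b = 2mn, c = m² + n²
m = 65, n = 32
a = 65² - 32² = 4225 - 1024 = 3201
b = 2 × 65 × 32 = 4160
c = 65² + 32² = 4225 + 1024 = 5249
Verification: 3201² + 4160² = 10246401 + 17305600 = 27552001 = 5249² ✓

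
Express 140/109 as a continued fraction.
[1; 3, 1, 1, 15]

Euclidean algorithm steps:
140 = 1 × 109 + 31
109 = 3 × 31 + 16
31 = 1 × 16 + 15
16 = 1 × 15 + 1
15 = 15 × 1 + 0
Continued fraction: [1; 3, 1, 1, 15]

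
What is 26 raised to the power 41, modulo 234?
26

Repeated squaring. Binary of 41 = 101001.
26^1 ≡ 26 (mod 234); 26^2 ≡ 208 (mod 234); 26^4 ≡ 208 (mod 234); 26^8 ≡ 208 (mod 234); 26^16 ≡ 208 (mod 234); 26^32 ≡ 208 (mod 234)
26^41 = 26^1 × 26^8 × 26^32 ≡ 26 (mod 234)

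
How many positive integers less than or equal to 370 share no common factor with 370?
144

370 = 2 × 5 × 37
φ(n) = n × ∏(1 - 1/p) for each prime p dividing n
φ(370) = 370 × (1 - 1/2) × (1 - 1/5) × (1 - 1/37) = 144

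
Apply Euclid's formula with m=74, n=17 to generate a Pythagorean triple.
(5187, 2516, 5765)

Euclid's formula: a = m² - n², b = 2mn, c = m² + n²
m = 74, n = 17
a = 74² - 17² = 5476 - 289 = 5187
b = 2 × 74 × 17 = 2516
c = 74² + 17² = 5476 + 289 = 5765
Verification: 5187² + 2516² = 26904969 + 6330256 = 33235225 = 5765² ✓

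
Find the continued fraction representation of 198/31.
[6; 2, 1, 1, 2, 2]

Euclidean algorithm steps:
198 = 6 × 31 + 12
31 = 2 × 12 + 7
12 = 1 × 7 + 5
7 = 1 × 5 + 2
5 = 2 × 2 + 1
2 = 2 × 1 + 0
Continued fraction: [6; 2, 1, 1, 2, 2]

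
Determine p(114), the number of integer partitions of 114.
952050665

p(n) counts ways to write n as a sum of positive integers (order ignored).
Euler's pentagonal recurrence: p(k) = p(k-1) + p(k-2) - p(k-5) - p(k-7) + p(k-12) + p(k-15) - ... (offsets j(3j∓1)/2, signs ++--, p(0)=1, p(<0)=0).
DP table for k = 0..113: p(0)=1, p(1)=1, p(2)=2, p(3)=3, p(4)=5, p(5)=7, p(6)=11, p(7)=15, p(8)=22, p(9)=30, p(10)=42, p(11)=56, p(12)=77, p(13)=101, p(14)=135, p(15)=176, p(16)=231, p(17)=297, p(18)=385, p(19)=490, p(20)=627, p(21)=792, p(22)=1002, p(23)=1255, p(24)=1575, p(25)=1958, p(26)=2436, p(27)=3010, p(28)=3718, p(29)=4565, p(30)=5604, p(31)=6842, p(32)=8349, p(33)=10143, p(34)=12310, p(35)=14883, p(36)=17977, p(37)=21637, p(38)=26015, p(39)=31185, p(40)=37338, p(41)=44583, p(42)=53174, p(43)=63261, p(44)=75175, p(45)=89134, p(46)=105558, p(47)=124754, p(48)=147273, p(49)=173525, p(50)=204226, p(51)=239943, p(52)=281589, p(53)=329931, p(54)=386155, p(55)=451276, p(56)=526823, p(57)=614154, p(58)=715220, p(59)=831820, p(60)=966467, p(61)=1121505, p(62)=1300156, p(63)=1505499, p(64)=1741630, p(65)=2012558, p(66)=2323520, p(67)=2679689, p(68)=3087735, p(69)=3554345, p(70)=4087968, p(71)=4697205, p(72)=5392783, p(73)=6185689, p(74)=7089500, p(75)=8118264, p(76)=9289091, p(77)=10619863, p(78)=12132164, p(79)=13848650, p(80)=15796476, p(81)=18004327, p(82)=20506255, p(83)=23338469, p(84)=26543660, p(85)=30167357, p(86)=34262962, p(87)=38887673, p(88)=44108109, p(89)=49995925, p(90)=56634173, p(91)=64112359, p(92)=72533807, p(93)=82010177, p(94)=92669720, p(95)=104651419, p(96)=118114304, p(97)=133230930, p(98)=150198136, p(99)=169229875, p(100)=190569292, p(101)=214481126, p(102)=241265379, p(103)=271248950, p(104)=304801365, p(105)=342325709, p(106)=384276336, p(107)=431149389, p(108)=483502844, p(109)=541946240, p(110)=607163746, p(111)=679903203, p(112)=761002156, p(113)=851376628.
Final step: p(114) = p(113) + p(112) - p(109) - p(107) + p(102) + p(99) - p(92) - p(88) + p(79) + p(74) - p(63) - p(57) + p(44) + p(37) - p(22) - p(14)
= 851376628 + 761002156 - 541946240 - 431149389 + 241265379 + 169229875 - 72533807 - 44108109 + 13848650 + 7089500 - 1505499 - 614154 + 75175 + 21637 - 1002 - 135
= 952050665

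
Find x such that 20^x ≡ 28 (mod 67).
17

Baby-step giant-step with step n = ⌈√67⌉ = 9.
Baby steps 20^j mod 67 (j:value) for j=0..8: 0:1, 1:20, 2:65, 3:27, 4:4, 5:13, 6:59, 7:41, 8:16.
Giant-step multiplier: 20^(-9) ≡ 20^(66-9) = 20^57 ≡ 58 (mod 67).
Giant steps γ_i = 28·58^i mod 67: γ_0=28, γ_1=16 (in table at j=8).
x = i·n + j = 1·9 + 8 = 17.
Check: 20^17 ≡ 28 (mod 67).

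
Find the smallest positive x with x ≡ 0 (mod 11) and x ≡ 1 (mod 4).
33

Using Chinese Remainder Theorem:
M = 11 × 4 = 44
M1 = 4, M2 = 11
y1 = 4^(-1) mod 11 = 3
y2 = 11^(-1) mod 4 = 3
x = (0×4×3 + 1×11×3) mod 44 = 33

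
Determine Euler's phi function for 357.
192

357 = 3 × 7 × 17
φ(n) = n × ∏(1 - 1/p) for each prime p dividing n
φ(357) = 357 × (1 - 1/3) × (1 - 1/7) × (1 - 1/17) = 192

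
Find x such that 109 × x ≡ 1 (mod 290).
149

gcd(109, 290) = 1, so the inverse exists.
Extended Euclidean algorithm on (290, 109):
290 = 2 × 109 + 72  ⟹  72 = (1)·290 + (-2)·109
109 = 1 × 72 + 37  ⟹  37 = (-1)·290 + (3)·109
72 = 1 × 37 + 35  ⟹  35 = (2)·290 + (-5)·109
37 = 1 × 35 + 2  ⟹  2 = (-3)·290 + (8)·109
35 = 17 × 2 + 1  ⟹  1 = (53)·290 + (-141)·109
So (-141)·109 ≡ 1 (mod 290), i.e. 109^(-1) ≡ -141 ≡ 149 (mod 290).
Check: 109 × 149 = 16241 ≡ 1 (mod 290)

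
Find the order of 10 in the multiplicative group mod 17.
16

17 is prime, so ord(10) divides φ(17) = 16.
Divisors of 16: 1, 2, 4, 8, 16.
Repeated squaring: 10^1 ≡ 10, 10^2 ≡ 15, 10^4 ≡ 4, 10^8 ≡ 16, 10^16 ≡ 1 (mod 17).
Test 10^d mod 17 for each divisor d in increasing order:
10^1 ≡ 10
10^2 ≡ 15
10^4 ≡ 4
10^8 ≡ 16
10^16 ≡ 1  ← first divisor giving 1
The order is 16.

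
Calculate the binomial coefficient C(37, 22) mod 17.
0

Using Lucas' theorem:
Write n=37 and k=22 in base 17:
n in base 17: [2, 3]
k in base 17: [1, 5]
C(37,22) mod 17 = ∏ C(n_i, k_i) mod 17
Digit binomials (mod 17): C(2,1) = 2; C(3,5) = 0 (k_i > n_i)
Product: 2 × 0 = 0 ≡ 0 (mod 17)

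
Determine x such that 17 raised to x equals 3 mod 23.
18

Baby-step giant-step with step n = ⌈√23⌉ = 5.
Baby steps 17^j mod 23 (j:value) for j=0..4: 0:1, 1:17, 2:13, 3:14, 4:8.
Giant-step multiplier: 17^(-5) ≡ 17^(22-5) = 17^17 ≡ 11 (mod 23).
Giant steps γ_i = 3·11^i mod 23: γ_0=3, γ_1=10, γ_2=18, γ_3=14 (in table at j=3).
x = i·n + j = 3·5 + 3 = 18.
Check: 17^18 ≡ 3 (mod 23).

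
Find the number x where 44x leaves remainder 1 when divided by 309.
302

gcd(44, 309) = 1, so the inverse exists.
Extended Euclidean algorithm on (309, 44):
309 = 7 × 44 + 1  ⟹  1 = (1)·309 + (-7)·44
So (-7)·44 ≡ 1 (mod 309), i.e. 44^(-1) ≡ -7 ≡ 302 (mod 309).
Check: 44 × 302 = 13288 ≡ 1 (mod 309)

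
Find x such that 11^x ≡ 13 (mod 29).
22

Baby-step giant-step with step n = ⌈√29⌉ = 6.
Baby steps 11^j mod 29 (j:value) for j=0..5: 0:1, 1:11, 2:5, 3:26, 4:25, 5:14.
Giant-step multiplier: 11^(-6) ≡ 11^(28-6) = 11^22 ≡ 13 (mod 29).
Giant steps γ_i = 13·13^i mod 29: γ_0=13, γ_1=24, γ_2=22, γ_3=25 (in table at j=4).
x = i·n + j = 3·6 + 4 = 22.
Check: 11^22 ≡ 13 (mod 29).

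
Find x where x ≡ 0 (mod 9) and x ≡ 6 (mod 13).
45

Using Chinese Remainder Theorem:
M = 9 × 13 = 117
M1 = 13, M2 = 9
y1 = 13^(-1) mod 9 = 7
y2 = 9^(-1) mod 13 = 3
x = (0×13×7 + 6×9×3) mod 117 = 45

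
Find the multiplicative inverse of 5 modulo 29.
6

gcd(5, 29) = 1, so the inverse exists.
Extended Euclidean algorithm on (29, 5):
29 = 5 × 5 + 4  ⟹  4 = (1)·29 + (-5)·5
5 = 1 × 4 + 1  ⟹  1 = (-1)·29 + (6)·5
So (6)·5 ≡ 1 (mod 29), i.e. 5^(-1) ≡ 6 (mod 29).
Check: 5 × 6 = 30 ≡ 1 (mod 29)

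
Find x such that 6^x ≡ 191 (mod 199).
15

Baby-step giant-step with step n = ⌈√199⌉ = 15.
Baby steps 6^j mod 199 (j:value) for j=0..14: 0:1, 1:6, 2:36, 3:17, 4:102, 5:15, 6:90, 7:142, 8:56, 9:137, 10:26, 11:156, 12:140, 13:44, 14:65.
Giant-step multiplier: 6^(-15) ≡ 6^(198-15) = 6^183 ≡ 174 (mod 199).
Giant steps γ_i = 191·174^i mod 199: γ_0=191, γ_1=1 (in table at j=0).
x = i·n + j = 1·15 + 0 = 15.
Check: 6^15 ≡ 191 (mod 199).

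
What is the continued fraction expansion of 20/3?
[6; 1, 2]

Euclidean algorithm steps:
20 = 6 × 3 + 2
3 = 1 × 2 + 1
2 = 2 × 1 + 0
Continued fraction: [6; 1, 2]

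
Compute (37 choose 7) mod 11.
0

Using Lucas' theorem:
Write n=37 and k=7 in base 11:
n in base 11: [3, 4]
k in base 11: [0, 7]
C(37,7) mod 11 = ∏ C(n_i, k_i) mod 11
Digit binomials (mod 11): C(3,0) = 1; C(4,7) = 0 (k_i > n_i)
Product: 1 × 0 = 0 ≡ 0 (mod 11)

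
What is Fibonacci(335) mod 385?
225

Matrix identity: Q^n = [[F_(n+1), F_n], [F_n, F_(n-1)]] with Q = [[1,1],[1,0]].
n = 335 = 101001111₂. Square-and-multiply, entries mod 385:
Q^1 = [[1,1],[1,0]]
Q^2 = (Q^1)² = [[2,1],[1,1]]
Q^5 = (Q^2)²·Q = [[8,5],[5,3]]
Q^10 = (Q^5)² = [[89,55],[55,34]]
Q^20 = (Q^10)² = [[166,220],[220,331]]
Q^41 = (Q^20)²·Q = [[111,111],[111,0]]
Q^83 = (Q^41)²·Q = [[3,2],[2,1]]
Q^167 = (Q^83)²·Q = [[21,13],[13,8]]
Q^335 = (Q^167)²·Q = [[217,225],[225,377]]
F_335 mod 385 = Q^335[0][1] = 225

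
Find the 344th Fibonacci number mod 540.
93

Matrix identity: Q^n = [[F_(n+1), F_n], [F_n, F_(n-1)]] with Q = [[1,1],[1,0]].
n = 344 = 101011000₂. Square-and-multiply, entries mod 540:
Q^1 = [[1,1],[1,0]]
Q^2 = (Q^1)² = [[2,1],[1,1]]
Q^5 = (Q^2)²·Q = [[8,5],[5,3]]
Q^10 = (Q^5)² = [[89,55],[55,34]]
Q^21 = (Q^10)²·Q = [[431,146],[146,285]]
Q^43 = (Q^21)²·Q = [[33,257],[257,316]]
Q^86 = (Q^43)² = [[178,53],[53,125]]
Q^172 = (Q^86)² = [[473,399],[399,74]]
Q^344 = (Q^172)² = [[70,93],[93,517]]
F_344 mod 540 = Q^344[0][1] = 93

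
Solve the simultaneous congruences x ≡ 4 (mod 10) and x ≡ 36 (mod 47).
224

Using Chinese Remainder Theorem:
M = 10 × 47 = 470
M1 = 47, M2 = 10
y1 = 47^(-1) mod 10 = 3
y2 = 10^(-1) mod 47 = 33
x = (4×47×3 + 36×10×33) mod 470 = 224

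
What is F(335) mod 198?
181

Matrix identity: Q^n = [[F_(n+1), F_n], [F_n, F_(n-1)]] with Q = [[1,1],[1,0]].
n = 335 = 101001111₂. Square-and-multiply, entries mod 198:
Q^1 = [[1,1],[1,0]]
Q^2 = (Q^1)² = [[2,1],[1,1]]
Q^5 = (Q^2)²·Q = [[8,5],[5,3]]
Q^10 = (Q^5)² = [[89,55],[55,34]]
Q^20 = (Q^10)² = [[56,33],[33,23]]
Q^41 = (Q^20)²·Q = [[100,67],[67,33]]
Q^83 = (Q^41)²·Q = [[36,35],[35,1]]
Q^167 = (Q^83)²·Q = [[54,145],[145,107]]
Q^335 = (Q^167)²·Q = [[162,181],[181,179]]
F_335 mod 198 = Q^335[0][1] = 181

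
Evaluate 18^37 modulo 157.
60

Repeated squaring. Binary of 37 = 100101.
18^1 ≡ 18 (mod 157); 18^2 ≡ 10 (mod 157); 18^4 ≡ 100 (mod 157); 18^8 ≡ 109 (mod 157); 18^16 ≡ 106 (mod 157); 18^32 ≡ 89 (mod 157)
18^37 = 18^1 × 18^4 × 18^32 ≡ 60 (mod 157)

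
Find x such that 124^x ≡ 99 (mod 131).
40

Baby-step giant-step with step n = ⌈√131⌉ = 12.
Baby steps 124^j mod 131 (j:value) for j=0..11: 0:1, 1:124, 2:49, 3:50, 4:43, 5:92, 6:11, 7:54, 8:15, 9:26, 10:80, 11:95.
Giant-step multiplier: 124^(-12) ≡ 124^(130-12) = 124^118 ≡ 13 (mod 131).
Giant steps γ_i = 99·13^i mod 131: γ_0=99, γ_1=108, γ_2=94, γ_3=43 (in table at j=4).
x = i·n + j = 3·12 + 4 = 40.
Check: 124^40 ≡ 99 (mod 131).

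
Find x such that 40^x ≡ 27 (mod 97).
30

Baby-step giant-step with step n = ⌈√97⌉ = 10.
Baby steps 40^j mod 97 (j:value) for j=0..9: 0:1, 1:40, 2:48, 3:77, 4:73, 5:10, 6:12, 7:92, 8:91, 9:51.
Giant-step multiplier: 40^(-10) ≡ 40^(96-10) = 40^86 ≡ 65 (mod 97).
Giant steps γ_i = 27·65^i mod 97: γ_0=27, γ_1=9, γ_2=3, γ_3=1 (in table at j=0).
x = i·n + j = 3·10 + 0 = 30.
Check: 40^30 ≡ 27 (mod 97).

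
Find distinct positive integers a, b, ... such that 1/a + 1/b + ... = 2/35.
1/18 + 1/630

Greedy algorithm:
2/35: ceiling(35/2) = 18, use 1/18
1/630: ceiling(630/1) = 630, use 1/630
Result: 2/35 = 1/18 + 1/630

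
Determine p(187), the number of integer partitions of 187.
1280011042268

p(n) counts ways to write n as a sum of positive integers (order ignored).
Euler's pentagonal recurrence: p(k) = p(k-1) + p(k-2) - p(k-5) - p(k-7) + p(k-12) + p(k-15) - ... (offsets j(3j∓1)/2, signs ++--, p(0)=1, p(<0)=0).
DP table for k = 0..186: p(0)=1, p(1)=1, p(2)=2, p(3)=3, p(4)=5, p(5)=7, p(6)=11, p(7)=15, p(8)=22, p(9)=30, p(10)=42, p(11)=56, p(12)=77, p(13)=101, p(14)=135, p(15)=176, p(16)=231, p(17)=297, p(18)=385, p(19)=490, p(20)=627, p(21)=792, p(22)=1002, p(23)=1255, p(24)=1575, p(25)=1958, p(26)=2436, p(27)=3010, p(28)=3718, p(29)=4565, p(30)=5604, p(31)=6842, p(32)=8349, p(33)=10143, p(34)=12310, p(35)=14883, p(36)=17977, p(37)=21637, p(38)=26015, p(39)=31185, p(40)=37338, p(41)=44583, p(42)=53174, p(43)=63261, p(44)=75175, p(45)=89134, p(46)=105558, p(47)=124754, p(48)=147273, p(49)=173525, p(50)=204226, p(51)=239943, p(52)=281589, p(53)=329931, p(54)=386155, p(55)=451276, p(56)=526823, p(57)=614154, p(58)=715220, p(59)=831820, p(60)=966467, p(61)=1121505, p(62)=1300156, p(63)=1505499, p(64)=1741630, p(65)=2012558, p(66)=2323520, p(67)=2679689, p(68)=3087735, p(69)=3554345, p(70)=4087968, p(71)=4697205, p(72)=5392783, p(73)=6185689, p(74)=7089500, p(75)=8118264, p(76)=9289091, p(77)=10619863, p(78)=12132164, p(79)=13848650, p(80)=15796476, p(81)=18004327, p(82)=20506255, p(83)=23338469, p(84)=26543660, p(85)=30167357, p(86)=34262962, p(87)=38887673, p(88)=44108109, p(89)=49995925, p(90)=56634173, p(91)=64112359, p(92)=72533807, p(93)=82010177, p(94)=92669720, p(95)=104651419, p(96)=118114304, p(97)=133230930, p(98)=150198136, p(99)=169229875, p(100)=190569292, p(101)=214481126, p(102)=241265379, p(103)=271248950, p(104)=304801365, p(105)=342325709, p(106)=384276336, p(107)=431149389, p(108)=483502844, p(109)=541946240, p(110)=607163746, p(111)=679903203, p(112)=761002156, p(113)=851376628, p(114)=952050665, p(115)=1064144451, p(116)=1188908248, p(117)=1327710076, p(118)=1482074143, p(119)=1653668665, p(120)=1844349560, p(121)=2056148051, p(122)=2291320912, p(123)=2552338241, p(124)=2841940500, p(125)=3163127352, p(126)=3519222692, p(127)=3913864295, p(128)=4351078600, p(129)=4835271870, p(130)=5371315400, p(131)=5964539504, p(132)=6620830889, p(133)=7346629512, p(134)=8149040695, p(135)=9035836076, p(136)=10015581680, p(137)=11097645016, p(138)=12292341831, p(139)=13610949895, p(140)=15065878135, p(141)=16670689208, p(142)=18440293320, p(143)=20390982757, p(144)=22540654445, p(145)=24908858009, p(146)=27517052599, p(147)=30388671978, p(148)=33549419497, p(149)=37027355200, p(150)=40853235313, p(151)=45060624582, p(152)=49686288421, p(153)=54770336324, p(154)=60356673280, p(155)=66493182097, p(156)=73232243759, p(157)=80630964769, p(158)=88751778802, p(159)=97662728555, p(160)=107438159466, p(161)=118159068427, p(162)=129913904637, p(163)=142798995930, p(164)=156919475295, p(165)=172389800255, p(166)=189334822579, p(167)=207890420102, p(168)=228204732751, p(169)=250438925115, p(170)=274768617130, p(171)=301384802048, p(172)=330495499613, p(173)=362326859895, p(174)=397125074750, p(175)=435157697830, p(176)=476715857290, p(177)=522115831195, p(178)=571701605655, p(179)=625846753120, p(180)=684957390936, p(181)=749474411781, p(182)=819876908323, p(183)=896684817527, p(184)=980462880430, p(185)=1071823774337, p(186)=1171432692373.
Final step: p(187) = p(186) + p(185) - p(182) - p(180) + p(175) + p(172) - p(165) - p(161) + p(152) + p(147) - p(136) - p(130) + p(117) + p(110) - p(95) - p(87) + p(70) + p(61) - p(42) - p(32) + p(11) + p(0)
= 1171432692373 + 1071823774337 - 819876908323 - 684957390936 + 435157697830 + 330495499613 - 172389800255 - 118159068427 + 49686288421 + 30388671978 - 10015581680 - 5371315400 + 1327710076 + 607163746 - 104651419 - 38887673 + 4087968 + 1121505 - 53174 - 8349 + 56 + 1
= 1280011042268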